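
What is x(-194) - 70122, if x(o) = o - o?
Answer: -70122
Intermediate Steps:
x(o) = 0
x(-194) - 70122 = 0 - 70122 = -70122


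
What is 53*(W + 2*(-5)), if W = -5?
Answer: -795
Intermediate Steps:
53*(W + 2*(-5)) = 53*(-5 + 2*(-5)) = 53*(-5 - 10) = 53*(-15) = -795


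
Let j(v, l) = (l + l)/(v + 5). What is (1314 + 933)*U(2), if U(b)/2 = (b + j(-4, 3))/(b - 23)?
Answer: -1712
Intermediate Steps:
j(v, l) = 2*l/(5 + v) (j(v, l) = (2*l)/(5 + v) = 2*l/(5 + v))
U(b) = 2*(6 + b)/(-23 + b) (U(b) = 2*((b + 2*3/(5 - 4))/(b - 23)) = 2*((b + 2*3/1)/(-23 + b)) = 2*((b + 2*3*1)/(-23 + b)) = 2*((b + 6)/(-23 + b)) = 2*((6 + b)/(-23 + b)) = 2*(6 + b)/(-23 + b))
(1314 + 933)*U(2) = (1314 + 933)*(2*(6 + 2)/(-23 + 2)) = 2247*(2*8/(-21)) = 2247*(2*(-1/21)*8) = 2247*(-16/21) = -1712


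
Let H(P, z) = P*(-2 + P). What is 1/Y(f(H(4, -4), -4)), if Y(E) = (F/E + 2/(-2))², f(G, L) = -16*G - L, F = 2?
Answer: 3844/3969 ≈ 0.96851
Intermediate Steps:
f(G, L) = -L - 16*G
Y(E) = (-1 + 2/E)² (Y(E) = (2/E + 2/(-2))² = (2/E + 2*(-½))² = (2/E - 1)² = (-1 + 2/E)²)
1/Y(f(H(4, -4), -4)) = 1/((-2 + (-1*(-4) - 64*(-2 + 4)))²/(-1*(-4) - 64*(-2 + 4))²) = 1/((-2 + (4 - 64*2))²/(4 - 64*2)²) = 1/((-2 + (4 - 16*8))²/(4 - 16*8)²) = 1/((-2 + (4 - 128))²/(4 - 128)²) = 1/((-2 - 124)²/(-124)²) = 1/((1/15376)*(-126)²) = 1/((1/15376)*15876) = 1/(3969/3844) = 3844/3969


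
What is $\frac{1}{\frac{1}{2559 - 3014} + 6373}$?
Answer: $\frac{455}{2899714} \approx 0.00015691$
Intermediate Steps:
$\frac{1}{\frac{1}{2559 - 3014} + 6373} = \frac{1}{\frac{1}{-455} + 6373} = \frac{1}{- \frac{1}{455} + 6373} = \frac{1}{\frac{2899714}{455}} = \frac{455}{2899714}$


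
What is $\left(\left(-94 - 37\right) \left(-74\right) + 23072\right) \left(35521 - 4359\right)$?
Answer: $1021054092$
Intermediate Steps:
$\left(\left(-94 - 37\right) \left(-74\right) + 23072\right) \left(35521 - 4359\right) = \left(\left(-131\right) \left(-74\right) + 23072\right) 31162 = \left(9694 + 23072\right) 31162 = 32766 \cdot 31162 = 1021054092$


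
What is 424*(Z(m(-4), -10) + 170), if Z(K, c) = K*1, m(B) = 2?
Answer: 72928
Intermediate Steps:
Z(K, c) = K
424*(Z(m(-4), -10) + 170) = 424*(2 + 170) = 424*172 = 72928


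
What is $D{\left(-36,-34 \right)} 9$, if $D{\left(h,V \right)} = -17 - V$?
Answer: $153$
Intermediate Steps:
$D{\left(-36,-34 \right)} 9 = \left(-17 - -34\right) 9 = \left(-17 + 34\right) 9 = 17 \cdot 9 = 153$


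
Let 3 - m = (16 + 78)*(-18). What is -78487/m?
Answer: -78487/1695 ≈ -46.305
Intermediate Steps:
m = 1695 (m = 3 - (16 + 78)*(-18) = 3 - 94*(-18) = 3 - 1*(-1692) = 3 + 1692 = 1695)
-78487/m = -78487/1695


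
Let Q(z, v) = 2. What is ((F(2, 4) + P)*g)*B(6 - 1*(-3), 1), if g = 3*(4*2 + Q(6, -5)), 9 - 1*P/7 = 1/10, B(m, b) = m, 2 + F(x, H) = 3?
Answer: 17091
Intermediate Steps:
F(x, H) = 1 (F(x, H) = -2 + 3 = 1)
P = 623/10 (P = 63 - 7/10 = 623/10 ≈ 62.300)
g = 30 (g = 3*(4*2 + 2) = 3*(8 + 2) = 3*10 = 30)
((F(2, 4) + P)*g)*B(6 - 1*(-3), 1) = ((1 + 623/10)*30)*(6 - 1*(-3)) = ((633/10)*30)*(6 + 3) = 1899*9 = 17091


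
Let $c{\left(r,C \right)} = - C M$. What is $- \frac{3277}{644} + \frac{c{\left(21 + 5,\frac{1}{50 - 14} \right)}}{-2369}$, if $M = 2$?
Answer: $- \frac{3037765}{596988} \approx -5.0885$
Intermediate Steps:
$c{\left(r,C \right)} = - 2 C$ ($c{\left(r,C \right)} = - C 2 = - 2 C$)
$- \frac{3277}{644} + \frac{c{\left(21 + 5,\frac{1}{50 - 14} \right)}}{-2369} = - \frac{3277}{644} + \frac{\left(-2\right) \frac{1}{50 - 14}}{-2369} = \left(-3277\right) \frac{1}{644} + - \frac{2}{36} \left(- \frac{1}{2369}\right) = - \frac{3277}{644} + \left(-2\right) \frac{1}{36} \left(- \frac{1}{2369}\right) = - \frac{3277}{644} - - \frac{1}{42642} = - \frac{3277}{644} + \frac{1}{42642} = - \frac{3037765}{596988}$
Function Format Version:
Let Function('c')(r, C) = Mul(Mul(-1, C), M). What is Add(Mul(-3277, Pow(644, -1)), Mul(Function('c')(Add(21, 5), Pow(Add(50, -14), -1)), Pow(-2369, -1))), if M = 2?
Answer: Rational(-3037765, 596988) ≈ -5.0885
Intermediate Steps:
Function('c')(r, C) = Mul(-2, C) (Function('c')(r, C) = Mul(Mul(-1, C), 2) = Mul(-2, C))
Add(Mul(-3277, Pow(644, -1)), Mul(Function('c')(Add(21, 5), Pow(Add(50, -14), -1)), Pow(-2369, -1))) = Add(Mul(-3277, Pow(644, -1)), Mul(Mul(-2, Pow(Add(50, -14), -1)), Pow(-2369, -1))) = Add(Mul(-3277, Rational(1, 644)), Mul(Mul(-2, Pow(36, -1)), Rational(-1, 2369))) = Add(Rational(-3277, 644), Mul(Mul(-2, Rational(1, 36)), Rational(-1, 2369))) = Add(Rational(-3277, 644), Mul(Rational(-1, 18), Rational(-1, 2369))) = Add(Rational(-3277, 644), Rational(1, 42642)) = Rational(-3037765, 596988)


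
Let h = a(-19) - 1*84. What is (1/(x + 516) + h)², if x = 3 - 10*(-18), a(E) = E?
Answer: 5183424016/488601 ≈ 10609.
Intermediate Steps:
x = 183 (x = 3 + 180 = 183)
h = -103 (h = -19 - 1*84 = -19 - 84 = -103)
(1/(x + 516) + h)² = (1/(183 + 516) - 103)² = (1/699 - 103)² = (-71996/699)² = 5183424016/488601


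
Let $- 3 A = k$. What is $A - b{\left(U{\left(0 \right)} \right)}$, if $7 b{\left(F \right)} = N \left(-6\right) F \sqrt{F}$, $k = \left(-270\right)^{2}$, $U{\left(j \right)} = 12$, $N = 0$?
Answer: $-24300$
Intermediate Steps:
$k = 72900$
$b{\left(F \right)} = 0$ ($b{\left(F \right)} = \frac{0 \left(-6\right) F \sqrt{F}}{7} = \frac{0 F \sqrt{F}}{7} = \frac{0 \sqrt{F}}{7} = \frac{1}{7} \cdot 0 = 0$)
$A = -24300$ ($A = \left(- \frac{1}{3}\right) 72900 = -24300$)
$A - b{\left(U{\left(0 \right)} \right)} = -24300 - 0 = -24300 + 0 = -24300$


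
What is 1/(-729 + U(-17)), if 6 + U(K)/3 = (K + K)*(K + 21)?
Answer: -1/1155 ≈ -0.00086580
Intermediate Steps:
U(K) = -18 + 6*K*(21 + K) (U(K) = -18 + 3*((K + K)*(K + 21)) = -18 + 3*((2*K)*(21 + K)) = -18 + 3*(2*K*(21 + K)) = -18 + 6*K*(21 + K))
1/(-729 + U(-17)) = 1/(-729 + (-18 + 6*(-17)**2 + 126*(-17))) = 1/(-729 + (-18 + 6*289 - 2142)) = 1/(-729 + (-18 + 1734 - 2142)) = 1/(-729 - 426) = 1/(-1155) = -1/1155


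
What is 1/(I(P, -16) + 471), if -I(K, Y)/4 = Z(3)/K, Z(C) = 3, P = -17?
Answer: 17/8019 ≈ 0.0021200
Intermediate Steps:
I(K, Y) = -12/K
1/(I(P, -16) + 471) = 1/(-12/(-17) + 471) = 1/(-12*(-1/17) + 471) = 1/(12/17 + 471) = 1/(8019/17) = 17/8019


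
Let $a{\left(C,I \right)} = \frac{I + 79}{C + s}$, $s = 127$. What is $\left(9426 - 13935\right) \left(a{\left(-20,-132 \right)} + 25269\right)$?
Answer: $- \frac{12191118570}{107} \approx -1.1394 \cdot 10^{8}$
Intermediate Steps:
$a{\left(C,I \right)} = \frac{79 + I}{127 + C}$ ($a{\left(C,I \right)} = \frac{I + 79}{C + 127} = \frac{79 + I}{127 + C}$)
$\left(9426 - 13935\right) \left(a{\left(-20,-132 \right)} + 25269\right) = \left(9426 - 13935\right) \left(\frac{79 - 132}{127 - 20} + 25269\right) = - 4509 \left(\frac{1}{107} \left(-53\right) + 25269\right) = - 4509 \left(- \frac{53}{107} + 25269\right) = \left(-4509\right) \frac{2703730}{107} = - \frac{12191118570}{107}$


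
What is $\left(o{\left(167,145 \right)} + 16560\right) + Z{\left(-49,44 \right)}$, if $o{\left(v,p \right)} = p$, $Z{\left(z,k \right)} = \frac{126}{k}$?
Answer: $\frac{367573}{22} \approx 16708.0$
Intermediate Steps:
$\left(o{\left(167,145 \right)} + 16560\right) + Z{\left(-49,44 \right)} = \left(145 + 16560\right) + \frac{126}{44} = 16705 + 126 \cdot \frac{1}{44} = 16705 + \frac{63}{22} = \frac{367573}{22}$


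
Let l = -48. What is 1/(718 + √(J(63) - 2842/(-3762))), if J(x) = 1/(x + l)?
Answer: 3376395/2424247744 - 3*√2019985/2424247744 ≈ 0.0013910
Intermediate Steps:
J(x) = 1/(-48 + x) (J(x) = 1/(x - 48) = 1/(-48 + x))
1/(718 + √(J(63) - 2842/(-3762))) = 1/(718 + √(1/(-48 + 63) - 2842/(-3762))) = 1/(718 + √(1/15 - 2842*(-1/3762))) = 1/(718 + √(1/15 + 1421/1881)) = 1/(718 + √(7732/9405)) = 1/(718 + 2*√2019985/3135)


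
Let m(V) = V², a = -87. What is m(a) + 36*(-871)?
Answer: -23787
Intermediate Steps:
m(a) + 36*(-871) = (-87)² + 36*(-871) = 7569 - 31356 = -23787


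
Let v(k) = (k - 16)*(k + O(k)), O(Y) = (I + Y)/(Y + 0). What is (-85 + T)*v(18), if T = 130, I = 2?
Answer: 1720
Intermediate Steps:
O(Y) = (2 + Y)/Y (O(Y) = (2 + Y)/(Y + 0) = (2 + Y)/Y)
v(k) = (-16 + k)*(k + (2 + k)/k) (v(k) = (k - 16)*(k + (2 + k)/k) = (-16 + k)*(k + (2 + k)/k))
(-85 + T)*v(18) = (-85 + 130)*(-14 + 18**2 - 32/18 - 15*18) = 45*(-14 + 324 - 32*1/18 - 270) = 45*(-14 + 324 - 16/9 - 270) = 45*(344/9) = 1720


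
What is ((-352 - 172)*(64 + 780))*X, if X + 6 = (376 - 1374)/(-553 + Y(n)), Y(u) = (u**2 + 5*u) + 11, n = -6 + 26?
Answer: -164961488/21 ≈ -7.8553e+6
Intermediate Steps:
n = 20
Y(u) = 11 + u**2 + 5*u
X = 373/21 (X = -6 + (376 - 1374)/(-553 + (11 + 20**2 + 5*20)) = -6 - 998/(-553 + (11 + 400 + 100)) = -6 - 998/(-553 + 511) = -6 - 998/(-42) = -6 - 998*(-1/42) = -6 + 499/21 = 373/21 ≈ 17.762)
((-352 - 172)*(64 + 780))*X = ((-352 - 172)*(64 + 780))*(373/21) = -524*844*(373/21) = -442256*373/21 = -164961488/21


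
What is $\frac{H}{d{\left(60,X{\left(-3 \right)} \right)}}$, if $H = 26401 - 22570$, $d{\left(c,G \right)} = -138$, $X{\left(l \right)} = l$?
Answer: $- \frac{1277}{46} \approx -27.761$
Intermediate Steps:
$H = 3831$
$\frac{H}{d{\left(60,X{\left(-3 \right)} \right)}} = \frac{3831}{-138} = 3831 \left(- \frac{1}{138}\right) = - \frac{1277}{46}$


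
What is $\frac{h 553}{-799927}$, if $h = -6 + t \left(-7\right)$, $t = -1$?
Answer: $- \frac{553}{799927} \approx -0.00069131$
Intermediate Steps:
$h = 1$ ($h = -6 - -7 = -6 + 7 = 1$)
$\frac{h 553}{-799927} = \frac{1 \cdot 553}{-799927} = 553 \left(- \frac{1}{799927}\right) = - \frac{553}{799927}$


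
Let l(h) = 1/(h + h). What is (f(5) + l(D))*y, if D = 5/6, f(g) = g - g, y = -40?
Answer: -24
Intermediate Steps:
f(g) = 0
D = 5/6 (D = 5*(1/6) = 5/6 ≈ 0.83333)
l(h) = 1/(2*h)
(f(5) + l(D))*y = (0 + 1/(2*(5/6)))*(-40) = (0 + (1/2)*(6/5))*(-40) = (0 + 3/5)*(-40) = (3/5)*(-40) = -24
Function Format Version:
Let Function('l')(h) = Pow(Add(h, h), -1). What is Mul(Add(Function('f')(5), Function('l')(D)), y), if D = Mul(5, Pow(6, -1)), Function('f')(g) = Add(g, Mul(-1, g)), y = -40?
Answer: -24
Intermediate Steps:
Function('f')(g) = 0
D = Rational(5, 6) (D = Mul(5, Rational(1, 6)) = Rational(5, 6) ≈ 0.83333)
Function('l')(h) = Mul(Rational(1, 2), Pow(h, -1)) (Function('l')(h) = Pow(Mul(2, h), -1) = Mul(Rational(1, 2), Pow(h, -1)))
Mul(Add(Function('f')(5), Function('l')(D)), y) = Mul(Add(0, Mul(Rational(1, 2), Pow(Rational(5, 6), -1))), -40) = Mul(Add(0, Mul(Rational(1, 2), Rational(6, 5))), -40) = Mul(Add(0, Rational(3, 5)), -40) = Mul(Rational(3, 5), -40) = -24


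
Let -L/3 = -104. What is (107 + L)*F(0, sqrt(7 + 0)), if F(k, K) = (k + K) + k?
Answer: 419*sqrt(7) ≈ 1108.6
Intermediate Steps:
L = 312 (L = -3*(-104) = 312)
F(k, K) = K + 2*k (F(k, K) = (K + k) + k = K + 2*k)
(107 + L)*F(0, sqrt(7 + 0)) = (107 + 312)*(sqrt(7 + 0) + 2*0) = 419*(sqrt(7) + 0) = 419*sqrt(7)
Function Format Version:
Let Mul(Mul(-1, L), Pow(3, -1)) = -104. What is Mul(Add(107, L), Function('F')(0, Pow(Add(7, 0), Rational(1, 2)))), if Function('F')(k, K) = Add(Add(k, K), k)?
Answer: Mul(419, Pow(7, Rational(1, 2))) ≈ 1108.6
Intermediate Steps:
L = 312 (L = Mul(-3, -104) = 312)
Function('F')(k, K) = Add(K, Mul(2, k)) (Function('F')(k, K) = Add(Add(K, k), k) = Add(K, Mul(2, k)))
Mul(Add(107, L), Function('F')(0, Pow(Add(7, 0), Rational(1, 2)))) = Mul(Add(107, 312), Add(Pow(Add(7, 0), Rational(1, 2)), Mul(2, 0))) = Mul(419, Add(Pow(7, Rational(1, 2)), 0)) = Mul(419, Pow(7, Rational(1, 2)))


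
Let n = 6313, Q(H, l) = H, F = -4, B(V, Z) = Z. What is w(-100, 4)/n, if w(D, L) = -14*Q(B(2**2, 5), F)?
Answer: -70/6313 ≈ -0.011088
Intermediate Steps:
w(D, L) = -70 (w(D, L) = -14*5 = -70)
w(-100, 4)/n = -70/6313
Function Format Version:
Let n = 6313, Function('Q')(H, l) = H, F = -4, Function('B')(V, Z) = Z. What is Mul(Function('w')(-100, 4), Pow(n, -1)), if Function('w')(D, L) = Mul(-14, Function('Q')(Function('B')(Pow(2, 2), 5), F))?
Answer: Rational(-70, 6313) ≈ -0.011088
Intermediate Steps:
Function('w')(D, L) = -70 (Function('w')(D, L) = Mul(-14, 5) = -70)
Mul(Function('w')(-100, 4), Pow(n, -1)) = Mul(-70, Pow(6313, -1)) = Mul(-70, Rational(1, 6313)) = Rational(-70, 6313)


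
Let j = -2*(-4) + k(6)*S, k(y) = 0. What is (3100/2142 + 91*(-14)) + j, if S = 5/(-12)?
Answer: -1354336/1071 ≈ -1264.6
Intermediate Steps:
S = -5/12 (S = 5*(-1/12) = -5/12 ≈ -0.41667)
j = 8 (j = -2*(-4) + 0*(-5/12) = 8 + 0 = 8)
(3100/2142 + 91*(-14)) + j = (3100/2142 + 91*(-14)) + 8 = (3100*(1/2142) - 1274) + 8 = (1550/1071 - 1274) + 8 = -1362904/1071 + 8 = -1354336/1071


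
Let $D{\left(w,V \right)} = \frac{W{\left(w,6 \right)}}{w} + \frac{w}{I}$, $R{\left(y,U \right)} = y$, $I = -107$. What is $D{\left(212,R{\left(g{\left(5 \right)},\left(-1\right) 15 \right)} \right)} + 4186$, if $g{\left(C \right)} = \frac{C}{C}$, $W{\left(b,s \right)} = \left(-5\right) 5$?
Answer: $\frac{94907605}{22684} \approx 4183.9$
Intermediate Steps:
$W{\left(b,s \right)} = -25$
$g{\left(C \right)} = 1$
$D{\left(w,V \right)} = - \frac{25}{w} - \frac{w}{107}$ ($D{\left(w,V \right)} = - \frac{25}{w} + \frac{w}{-107} = - \frac{25}{w} + w \left(- \frac{1}{107}\right) = - \frac{25}{w} - \frac{w}{107}$)
$D{\left(212,R{\left(g{\left(5 \right)},\left(-1\right) 15 \right)} \right)} + 4186 = \left(- \frac{25}{212} - \frac{212}{107}\right) + 4186 = - \frac{47619}{22684} + 4186 = \frac{94907605}{22684}$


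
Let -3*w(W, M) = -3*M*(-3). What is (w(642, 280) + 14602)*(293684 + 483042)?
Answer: 10689303212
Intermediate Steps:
w(W, M) = -3*M (w(W, M) = -(-3*M)*(-3)/3 = -3*M)
(w(642, 280) + 14602)*(293684 + 483042) = (-3*280 + 14602)*(293684 + 483042) = (-840 + 14602)*776726 = 13762*776726 = 10689303212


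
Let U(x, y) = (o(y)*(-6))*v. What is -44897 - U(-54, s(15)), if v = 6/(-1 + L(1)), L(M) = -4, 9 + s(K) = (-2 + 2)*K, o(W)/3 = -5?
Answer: -44789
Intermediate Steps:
o(W) = -15 (o(W) = 3*(-5) = -15)
s(K) = -9 (s(K) = -9 + (-2 + 2)*K = -9 + 0*K = -9 + 0 = -9)
v = -6/5 (v = 6/(-1 - 4) = 6/(-5) = 6*(-1/5) = -6/5 ≈ -1.2000)
U(x, y) = -108 (U(x, y) = -15*(-6)*(-6/5) = 90*(-6/5) = -108)
-44897 - U(-54, s(15)) = -44897 - 1*(-108) = -44897 + 108 = -44789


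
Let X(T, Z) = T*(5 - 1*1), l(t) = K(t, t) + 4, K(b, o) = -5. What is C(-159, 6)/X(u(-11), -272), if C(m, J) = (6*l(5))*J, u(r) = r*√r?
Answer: -9*I*√11/121 ≈ -0.24669*I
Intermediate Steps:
u(r) = r^(3/2)
l(t) = -1 (l(t) = -5 + 4 = -1)
C(m, J) = -6*J (C(m, J) = (6*(-1))*J = -6*J)
X(T, Z) = 4*T (X(T, Z) = T*(5 - 1) = T*4 = 4*T)
C(-159, 6)/X(u(-11), -272) = (-6*6)/((4*(-11)^(3/2))) = -36*I*√11/484 = -9*I*√11/121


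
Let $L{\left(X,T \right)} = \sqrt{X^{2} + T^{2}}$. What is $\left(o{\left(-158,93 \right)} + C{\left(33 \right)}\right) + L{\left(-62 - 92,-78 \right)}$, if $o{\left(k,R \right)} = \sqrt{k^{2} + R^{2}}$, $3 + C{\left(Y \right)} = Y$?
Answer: $30 + \sqrt{33613} + 10 \sqrt{298} \approx 385.97$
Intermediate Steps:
$C{\left(Y \right)} = -3 + Y$
$L{\left(X,T \right)} = \sqrt{T^{2} + X^{2}}$
$o{\left(k,R \right)} = \sqrt{R^{2} + k^{2}}$
$\left(o{\left(-158,93 \right)} + C{\left(33 \right)}\right) + L{\left(-62 - 92,-78 \right)} = \left(\sqrt{93^{2} + \left(-158\right)^{2}} + \left(-3 + 33\right)\right) + \sqrt{\left(-78\right)^{2} + \left(-62 - 92\right)^{2}} = \left(\sqrt{8649 + 24964} + 30\right) + \sqrt{6084 + \left(-62 - 92\right)^{2}} = \left(\sqrt{33613} + 30\right) + \sqrt{6084 + \left(-154\right)^{2}} = \left(30 + \sqrt{33613}\right) + \sqrt{6084 + 23716} = \left(30 + \sqrt{33613}\right) + \sqrt{29800} = \left(30 + \sqrt{33613}\right) + 10 \sqrt{298} = 30 + \sqrt{33613} + 10 \sqrt{298}$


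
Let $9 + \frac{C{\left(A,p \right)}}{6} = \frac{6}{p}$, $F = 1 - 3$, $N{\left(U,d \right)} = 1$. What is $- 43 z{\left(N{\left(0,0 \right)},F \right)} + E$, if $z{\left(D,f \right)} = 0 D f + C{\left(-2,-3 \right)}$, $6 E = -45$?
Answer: $\frac{5661}{2} \approx 2830.5$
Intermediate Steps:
$E = - \frac{15}{2}$ ($E = \frac{1}{6} \left(-45\right) = - \frac{15}{2} \approx -7.5$)
$F = -2$
$C{\left(A,p \right)} = -54 + \frac{36}{p}$ ($C{\left(A,p \right)} = -54 + 6 \frac{6}{p} = -54 + \frac{36}{p}$)
$z{\left(D,f \right)} = -66$ ($z{\left(D,f \right)} = 0 D f - \left(54 - \frac{36}{-3}\right) = 0 f + \left(-54 + 36 \left(- \frac{1}{3}\right)\right) = 0 - 66 = -66$)
$- 43 z{\left(N{\left(0,0 \right)},F \right)} + E = \left(-43\right) \left(-66\right) - \frac{15}{2} = 2838 - \frac{15}{2} = \frac{5661}{2}$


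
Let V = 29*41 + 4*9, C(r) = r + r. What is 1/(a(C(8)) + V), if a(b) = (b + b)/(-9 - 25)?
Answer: 17/20809 ≈ 0.00081695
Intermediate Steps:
C(r) = 2*r
V = 1225 (V = 1189 + 36 = 1225)
a(b) = -b/17 (a(b) = (2*b)/(-34) = (2*b)*(-1/34) = -b/17)
1/(a(C(8)) + V) = 1/(-2*8/17 + 1225) = 1/(-1/17*16 + 1225) = 1/(-16/17 + 1225) = 1/(20809/17) = 17/20809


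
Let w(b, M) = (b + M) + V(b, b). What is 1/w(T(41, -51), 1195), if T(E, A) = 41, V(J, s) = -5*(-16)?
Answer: 1/1316 ≈ 0.00075988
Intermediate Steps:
V(J, s) = 80
w(b, M) = 80 + M + b (w(b, M) = (b + M) + 80 = (M + b) + 80 = 80 + M + b)
1/w(T(41, -51), 1195) = 1/(80 + 1195 + 41) = 1/1316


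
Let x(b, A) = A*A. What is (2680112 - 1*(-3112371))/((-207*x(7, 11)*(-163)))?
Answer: 5792483/4082661 ≈ 1.4188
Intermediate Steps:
x(b, A) = A²
(2680112 - 1*(-3112371))/((-207*x(7, 11)*(-163))) = (2680112 - 1*(-3112371))/((-207*11²*(-163))) = (2680112 + 3112371)/((-207*121*(-163))) = 5792483/((-25047*(-163))) = 5792483/4082661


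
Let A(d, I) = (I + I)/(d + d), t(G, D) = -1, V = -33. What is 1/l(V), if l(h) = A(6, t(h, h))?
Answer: -6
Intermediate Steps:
A(d, I) = I/d (A(d, I) = (2*I)/((2*d)) = (2*I)*(1/(2*d)) = I/d)
l(h) = -⅙ (l(h) = -1/6 = -1*⅙ = -⅙)
1/l(V) = 1/(-⅙) = -6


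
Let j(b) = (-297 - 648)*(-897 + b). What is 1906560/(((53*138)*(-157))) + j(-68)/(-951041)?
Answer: -68104247205/26001868529 ≈ -2.6192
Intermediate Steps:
j(b) = 847665 - 945*b (j(b) = -945*(-897 + b) = 847665 - 945*b)
1906560/(((53*138)*(-157))) + j(-68)/(-951041) = 1906560/(((53*138)*(-157))) + (847665 - 945*(-68))/(-951041) = 1906560/((7314*(-157))) + (847665 + 64260)*(-1/951041) = 1906560/(-1148298) + 911925*(-1/951041) = 1906560*(-1/1148298) - 130275/135863 = -317760/191383 - 130275/135863 = -68104247205/26001868529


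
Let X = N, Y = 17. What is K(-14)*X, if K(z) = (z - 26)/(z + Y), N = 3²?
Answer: -120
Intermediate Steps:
N = 9
X = 9
K(z) = (-26 + z)/(17 + z) (K(z) = (z - 26)/(z + 17) = (-26 + z)/(17 + z))
K(-14)*X = ((-26 - 14)/(17 - 14))*9 = (-40/3)*9 = ((⅓)*(-40))*9 = -40/3*9 = -120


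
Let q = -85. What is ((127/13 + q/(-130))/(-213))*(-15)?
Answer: 1355/1846 ≈ 0.73402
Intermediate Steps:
((127/13 + q/(-130))/(-213))*(-15) = ((127/13 - 85/(-130))/(-213))*(-15) = ((127*(1/13) - 85*(-1/130))*(-1/213))*(-15) = ((127/13 + 17/26)*(-1/213))*(-15) = ((271/26)*(-1/213))*(-15) = -271/5538*(-15) = 1355/1846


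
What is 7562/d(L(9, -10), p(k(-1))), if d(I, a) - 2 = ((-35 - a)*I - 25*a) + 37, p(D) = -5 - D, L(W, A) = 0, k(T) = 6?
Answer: 3781/157 ≈ 24.083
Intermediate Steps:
d(I, a) = 39 - 25*a + I*(-35 - a) (d(I, a) = 2 + (((-35 - a)*I - 25*a) + 37) = 2 + ((I*(-35 - a) - 25*a) + 37) = 2 + ((-25*a + I*(-35 - a)) + 37) = 2 + (37 - 25*a + I*(-35 - a)) = 39 - 25*a + I*(-35 - a))
7562/d(L(9, -10), p(k(-1))) = 7562/(39 - 35*0 - 25*(-5 - 1*6) - 1*0*(-5 - 1*6)) = 7562/(39 + 0 - 25*(-5 - 6) - 1*0*(-5 - 6)) = 7562/(39 + 0 - 25*(-11) - 1*0*(-11)) = 7562/(39 + 0 + 275 + 0) = 7562/314 = 7562*(1/314) = 3781/157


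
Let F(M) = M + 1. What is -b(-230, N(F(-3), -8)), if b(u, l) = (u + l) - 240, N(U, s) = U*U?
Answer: 466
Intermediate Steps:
F(M) = 1 + M
N(U, s) = U**2
b(u, l) = -240 + l + u (b(u, l) = (l + u) - 240 = -240 + l + u)
-b(-230, N(F(-3), -8)) = -(-240 + (1 - 3)**2 - 230) = -(-240 + (-2)**2 - 230) = -(-240 + 4 - 230) = -1*(-466) = 466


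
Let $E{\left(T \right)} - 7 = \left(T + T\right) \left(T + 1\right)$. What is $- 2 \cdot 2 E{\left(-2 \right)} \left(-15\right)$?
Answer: $660$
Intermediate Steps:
$E{\left(T \right)} = 7 + 2 T \left(1 + T\right)$ ($E{\left(T \right)} = 7 + \left(T + T\right) \left(T + 1\right) = 7 + 2 T \left(1 + T\right)$)
$- 2 \cdot 2 E{\left(-2 \right)} \left(-15\right) = - 2 \cdot 2 \left(7 + 2 \left(-2\right) + 2 \left(-2\right)^{2}\right) \left(-15\right) = - 2 \cdot 2 \left(7 - 4 + 2 \cdot 4\right) \left(-15\right) = - 2 \cdot 2 \left(7 - 4 + 8\right) \left(-15\right) = - 2 \cdot 2 \cdot 11 \left(-15\right) = - 2 \cdot 22 \left(-15\right) = \left(-2\right) \left(-330\right) = 660$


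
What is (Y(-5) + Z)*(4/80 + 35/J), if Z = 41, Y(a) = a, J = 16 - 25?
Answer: -691/5 ≈ -138.20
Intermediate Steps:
J = -9
(Y(-5) + Z)*(4/80 + 35/J) = (-5 + 41)*(4/80 + 35/(-9)) = 36*(4*(1/80) + 35*(-1/9)) = 36*(1/20 - 35/9) = 36*(-691/180) = -691/5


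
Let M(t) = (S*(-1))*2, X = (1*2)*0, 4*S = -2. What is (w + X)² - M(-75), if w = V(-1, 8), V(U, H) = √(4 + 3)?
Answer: 6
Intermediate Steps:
S = -½ (S = (¼)*(-2) = -½ ≈ -0.50000)
V(U, H) = √7
X = 0 (X = 2*0 = 0)
w = √7 ≈ 2.6458
M(t) = 1 (M(t) = -½*(-1)*2 = (½)*2 = 1)
(w + X)² - M(-75) = (√7 + 0)² - 1*1 = (√7)² - 1 = 7 - 1 = 6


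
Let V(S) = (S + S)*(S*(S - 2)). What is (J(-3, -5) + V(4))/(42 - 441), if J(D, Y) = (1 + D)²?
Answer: -68/399 ≈ -0.17043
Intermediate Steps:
V(S) = 2*S²*(-2 + S) (V(S) = (2*S)*(S*(-2 + S)) = 2*S²*(-2 + S))
(J(-3, -5) + V(4))/(42 - 441) = ((1 - 3)² + 2*4²*(-2 + 4))/(42 - 441) = ((-2)² + 2*16*2)/(-399) = (4 + 64)*(-1/399) = 68*(-1/399) = -68/399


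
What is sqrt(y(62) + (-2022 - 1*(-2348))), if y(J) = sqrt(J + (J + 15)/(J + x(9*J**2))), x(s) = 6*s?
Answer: sqrt(14055013728344 + 207638*sqrt(2673055408854))/207638 ≈ 18.272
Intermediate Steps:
y(J) = sqrt(J + (15 + J)/(J + 54*J**2)) (y(J) = sqrt(J + (J + 15)/(J + 6*(9*J**2))) = sqrt(J + (15 + J)/(J + 54*J**2)))
sqrt(y(62) + (-2022 - 1*(-2348))) = sqrt(sqrt((15 + 62 + 62**2*(1 + 54*62))/(62*(1 + 54*62))) + (-2022 - 1*(-2348))) = sqrt(sqrt((15 + 62 + 3844*(1 + 3348))/(62*(1 + 3348))) + (-2022 + 2348)) = sqrt(sqrt((1/62)*(15 + 62 + 3844*3349)/3349) + 326) = sqrt(sqrt((1/62)*(1/3349)*(15 + 62 + 12873556)) + 326) = sqrt(sqrt((1/62)*(1/3349)*12873633) + 326) = sqrt(sqrt(12873633/207638) + 326) = sqrt(sqrt(2673055408854)/207638 + 326) = sqrt(326 + sqrt(2673055408854)/207638)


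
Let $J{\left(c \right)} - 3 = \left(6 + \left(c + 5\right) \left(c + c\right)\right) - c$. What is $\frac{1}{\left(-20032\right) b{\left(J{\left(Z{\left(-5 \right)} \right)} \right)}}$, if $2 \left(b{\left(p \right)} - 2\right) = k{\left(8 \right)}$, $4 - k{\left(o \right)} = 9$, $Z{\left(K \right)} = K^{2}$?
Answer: $\frac{1}{10016} \approx 9.984 \cdot 10^{-5}$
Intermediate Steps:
$k{\left(o \right)} = -5$ ($k{\left(o \right)} = 4 - 9 = -5$)
$J{\left(c \right)} = 9 - c + 2 c \left(5 + c\right)$ ($J{\left(c \right)} = 3 - \left(-6 + c - \left(c + 5\right) \left(c + c\right)\right) = 3 - \left(-6 + c - \left(5 + c\right) 2 c\right) = 3 - \left(-6 + c - 2 c \left(5 + c\right)\right) = 3 + \left(6 - c + 2 c \left(5 + c\right)\right) = 9 - c + 2 c \left(5 + c\right)$)
$b{\left(p \right)} = - \frac{1}{2}$ ($b{\left(p \right)} = 2 + \frac{1}{2} \left(-5\right) = 2 - \frac{5}{2} = - \frac{1}{2}$)
$\frac{1}{\left(-20032\right) b{\left(J{\left(Z{\left(-5 \right)} \right)} \right)}} = \frac{1}{\left(-20032\right) \left(- \frac{1}{2}\right)} = \left(- \frac{1}{20032}\right) \left(-2\right) = \frac{1}{10016}$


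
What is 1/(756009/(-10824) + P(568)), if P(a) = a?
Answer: 3608/1797341 ≈ 0.0020074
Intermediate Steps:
1/(756009/(-10824) + P(568)) = 1/(756009/(-10824) + 568) = 1/(756009*(-1/10824) + 568) = 1/(-252003/3608 + 568) = 1/(1797341/3608) = 3608/1797341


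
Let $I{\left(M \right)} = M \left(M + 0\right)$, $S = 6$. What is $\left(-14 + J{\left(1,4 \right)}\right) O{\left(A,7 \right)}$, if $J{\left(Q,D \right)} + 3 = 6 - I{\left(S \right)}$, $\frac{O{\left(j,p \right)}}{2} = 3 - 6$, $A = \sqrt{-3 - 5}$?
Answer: $282$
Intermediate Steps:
$A = 2 i \sqrt{2}$ ($A = \sqrt{-8} = 2 i \sqrt{2} \approx 2.8284 i$)
$O{\left(j,p \right)} = -6$ ($O{\left(j,p \right)} = 2 \left(3 - 6\right) = 2 \left(-3\right) = -6$)
$I{\left(M \right)} = M^{2}$ ($I{\left(M \right)} = M M = M^{2}$)
$J{\left(Q,D \right)} = -33$ ($J{\left(Q,D \right)} = -3 + \left(6 - 6^{2}\right) = -3 + \left(6 - 36\right) = -3 - 30 = -33$)
$\left(-14 + J{\left(1,4 \right)}\right) O{\left(A,7 \right)} = \left(-14 - 33\right) \left(-6\right) = \left(-47\right) \left(-6\right) = 282$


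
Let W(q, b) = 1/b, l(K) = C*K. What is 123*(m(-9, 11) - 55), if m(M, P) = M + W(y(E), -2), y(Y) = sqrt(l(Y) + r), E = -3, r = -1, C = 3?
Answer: -15867/2 ≈ -7933.5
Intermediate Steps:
l(K) = 3*K
y(Y) = sqrt(-1 + 3*Y) (y(Y) = sqrt(3*Y - 1) = sqrt(-1 + 3*Y))
m(M, P) = -1/2 + M (m(M, P) = M + 1/(-2) = M - 1/2 = -1/2 + M)
123*(m(-9, 11) - 55) = 123*((-1/2 - 9) - 55) = 123*(-19/2 - 55) = 123*(-129/2) = -15867/2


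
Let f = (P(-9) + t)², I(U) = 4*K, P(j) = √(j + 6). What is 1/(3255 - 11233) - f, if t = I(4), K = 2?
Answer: -486659/7978 - 16*I*√3 ≈ -61.0 - 27.713*I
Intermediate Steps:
P(j) = √(6 + j)
I(U) = 8 (I(U) = 4*2 = 8)
t = 8
f = (8 + I*√3)² (f = (√(6 - 9) + 8)² = (√(-3) + 8)² = (I*√3 + 8)² = (8 + I*√3)² ≈ 61.0 + 27.713*I)
1/(3255 - 11233) - f = 1/(3255 - 11233) - (8 + I*√3)² = 1/(-7978) - (8 + I*√3)² = -1/7978 - (8 + I*√3)²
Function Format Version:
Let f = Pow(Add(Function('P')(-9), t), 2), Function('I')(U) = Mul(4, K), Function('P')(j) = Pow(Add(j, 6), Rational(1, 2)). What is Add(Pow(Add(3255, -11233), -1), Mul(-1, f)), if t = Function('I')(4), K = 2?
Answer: Add(Rational(-486659, 7978), Mul(-16, I, Pow(3, Rational(1, 2)))) ≈ Add(-61.000, Mul(-27.713, I))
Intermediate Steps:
Function('P')(j) = Pow(Add(6, j), Rational(1, 2))
Function('I')(U) = 8 (Function('I')(U) = Mul(4, 2) = 8)
t = 8
f = Pow(Add(8, Mul(I, Pow(3, Rational(1, 2)))), 2) (f = Pow(Add(Pow(Add(6, -9), Rational(1, 2)), 8), 2) = Pow(Add(Pow(-3, Rational(1, 2)), 8), 2) = Pow(Add(Mul(I, Pow(3, Rational(1, 2))), 8), 2) = Pow(Add(8, Mul(I, Pow(3, Rational(1, 2)))), 2) ≈ Add(61.000, Mul(27.713, I)))
Add(Pow(Add(3255, -11233), -1), Mul(-1, f)) = Add(Pow(Add(3255, -11233), -1), Mul(-1, Pow(Add(8, Mul(I, Pow(3, Rational(1, 2)))), 2))) = Add(Pow(-7978, -1), Mul(-1, Pow(Add(8, Mul(I, Pow(3, Rational(1, 2)))), 2))) = Add(Rational(-1, 7978), Mul(-1, Pow(Add(8, Mul(I, Pow(3, Rational(1, 2)))), 2)))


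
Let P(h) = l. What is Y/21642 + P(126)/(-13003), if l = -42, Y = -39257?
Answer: -509549807/281410926 ≈ -1.8107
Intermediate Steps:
P(h) = -42
Y/21642 + P(126)/(-13003) = -39257/21642 - 42/(-13003) = -39257*1/21642 - 42*(-1/13003) = -39257/21642 + 42/13003 = -509549807/281410926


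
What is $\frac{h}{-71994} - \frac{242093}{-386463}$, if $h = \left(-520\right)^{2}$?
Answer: $- \frac{85868197}{27438873} \approx -3.1294$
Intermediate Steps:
$h = 270400$
$\frac{h}{-71994} - \frac{242093}{-386463} = \frac{270400}{-71994} - \frac{242093}{-386463} = 270400 \left(- \frac{1}{71994}\right) - - \frac{242093}{386463} = - \frac{800}{213} + \frac{242093}{386463} = - \frac{85868197}{27438873}$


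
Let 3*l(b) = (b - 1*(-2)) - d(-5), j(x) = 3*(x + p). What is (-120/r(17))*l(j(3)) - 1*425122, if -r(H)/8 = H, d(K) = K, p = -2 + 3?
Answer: -7226979/17 ≈ -4.2512e+5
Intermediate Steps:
p = 1
r(H) = -8*H
j(x) = 3 + 3*x (j(x) = 3*(x + 1) = 3*(1 + x) = 3 + 3*x)
l(b) = 7/3 + b/3 (l(b) = ((b - 1*(-2)) - 1*(-5))/3 = ((b + 2) + 5)/3 = ((2 + b) + 5)/3 = (7 + b)/3 = 7/3 + b/3)
(-120/r(17))*l(j(3)) - 1*425122 = (-120/((-8*17)))*(7/3 + (3 + 3*3)/3) - 1*425122 = (-120/(-136))*(7/3 + (3 + 9)/3) - 425122 = (-120*(-1/136))*(7/3 + (⅓)*12) - 425122 = 15*(7/3 + 4)/17 - 425122 = (15/17)*(19/3) - 425122 = 95/17 - 425122 = -7226979/17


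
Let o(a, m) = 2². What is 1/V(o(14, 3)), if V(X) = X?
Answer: ¼ ≈ 0.25000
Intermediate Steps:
o(a, m) = 4
1/V(o(14, 3)) = 1/4 = ¼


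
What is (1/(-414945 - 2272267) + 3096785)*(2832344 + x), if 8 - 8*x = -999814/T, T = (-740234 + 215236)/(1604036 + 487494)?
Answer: 20397909075976539133509535/2821561851152 ≈ 7.2293e+12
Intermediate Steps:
T = -262499/1045765 (T = -524998/2091530 = -524998*1/2091530 = -262499/1045765 ≈ -0.25101)
x = -522784193859/1049996 (x = 1 - (-499907)/(4*(-262499/1045765)) = 1 - (-499907)*(-1045765)/(4*262499) = 1 - 1/8*1045570487710/262499 = 1 - 522785243855/1049996 = -522784193859/1049996 ≈ -4.9789e+5)
(1/(-414945 - 2272267) + 3096785)*(2832344 + x) = (1/(-414945 - 2272267) + 3096785)*(2832344 - 522784193859/1049996) = (1/(-2687212) + 3096785)*(2451165676765/1049996) = (-1/2687212 + 3096785)*(2451165676765/1049996) = (8321717813419/2687212)*(2451165676765/1049996) = 20397909075976539133509535/2821561851152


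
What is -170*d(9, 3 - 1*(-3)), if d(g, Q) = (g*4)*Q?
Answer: -36720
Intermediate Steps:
d(g, Q) = 4*Q*g (d(g, Q) = (4*g)*Q = 4*Q*g)
-170*d(9, 3 - 1*(-3)) = -680*(3 - 1*(-3))*9 = -680*(3 + 3)*9 = -680*6*9 = -170*216 = -36720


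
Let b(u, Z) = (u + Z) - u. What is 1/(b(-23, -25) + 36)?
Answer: 1/11 ≈ 0.090909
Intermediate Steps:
b(u, Z) = Z (b(u, Z) = (Z + u) - u = Z)
1/(b(-23, -25) + 36) = 1/(-25 + 36) = 1/11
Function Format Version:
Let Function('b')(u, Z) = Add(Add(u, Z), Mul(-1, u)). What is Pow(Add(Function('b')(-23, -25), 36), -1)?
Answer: Rational(1, 11) ≈ 0.090909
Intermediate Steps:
Function('b')(u, Z) = Z (Function('b')(u, Z) = Add(Add(Z, u), Mul(-1, u)) = Z)
Pow(Add(Function('b')(-23, -25), 36), -1) = Pow(Add(-25, 36), -1) = Pow(11, -1) = Rational(1, 11)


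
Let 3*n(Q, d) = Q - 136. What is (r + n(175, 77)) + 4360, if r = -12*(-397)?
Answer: 9137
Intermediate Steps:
n(Q, d) = -136/3 + Q/3 (n(Q, d) = (Q - 136)/3 = (-136 + Q)/3 = -136/3 + Q/3)
r = 4764 (r = -1*(-4764) = 4764)
(r + n(175, 77)) + 4360 = (4764 + (-136/3 + (1/3)*175)) + 4360 = (4764 + (-136/3 + 175/3)) + 4360 = (4764 + 13) + 4360 = 4777 + 4360 = 9137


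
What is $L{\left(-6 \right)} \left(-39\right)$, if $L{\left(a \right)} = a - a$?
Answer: $0$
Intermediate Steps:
$L{\left(a \right)} = 0$
$L{\left(-6 \right)} \left(-39\right) = 0 \left(-39\right) = 0$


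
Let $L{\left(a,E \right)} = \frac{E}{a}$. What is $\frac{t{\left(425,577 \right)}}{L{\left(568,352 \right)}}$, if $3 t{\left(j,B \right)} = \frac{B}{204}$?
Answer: $\frac{40967}{26928} \approx 1.5214$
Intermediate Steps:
$t{\left(j,B \right)} = \frac{B}{612}$ ($t{\left(j,B \right)} = \frac{B \frac{1}{204}}{3} = \frac{\frac{1}{204} B}{3} = \frac{B}{612}$)
$\frac{t{\left(425,577 \right)}}{L{\left(568,352 \right)}} = \frac{\frac{1}{612} \cdot 577}{352 \cdot \frac{1}{568}} = \frac{577}{612 \cdot 352 \cdot \frac{1}{568}} = \frac{577}{612 \cdot \frac{44}{71}} = \frac{577}{612} \cdot \frac{71}{44} = \frac{40967}{26928}$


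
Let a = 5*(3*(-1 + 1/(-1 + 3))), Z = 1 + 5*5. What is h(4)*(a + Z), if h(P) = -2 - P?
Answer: -111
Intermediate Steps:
Z = 26 (Z = 1 + 25 = 26)
a = -15/2 (a = 5*(3*(-1 + 1/2)) = 5*(3*(-1/2)) = 5*(-3/2) = -15/2 ≈ -7.5000)
h(4)*(a + Z) = (-2 - 1*4)*(-15/2 + 26) = (-2 - 4)*(37/2) = -6*37/2 = -111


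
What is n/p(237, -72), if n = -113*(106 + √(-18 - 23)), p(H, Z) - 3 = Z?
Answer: 11978/69 + 113*I*√41/69 ≈ 173.59 + 10.486*I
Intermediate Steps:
p(H, Z) = 3 + Z
n = -11978 - 113*I*√41 (n = -113*(106 + √(-41)) = -113*(106 + I*√41) = -11978 - 113*I*√41 ≈ -11978.0 - 723.55*I)
n/p(237, -72) = (-11978 - 113*I*√41)/(3 - 72) = (-11978 - 113*I*√41)/(-69) = (-11978 - 113*I*√41)*(-1/69) = 11978/69 + 113*I*√41/69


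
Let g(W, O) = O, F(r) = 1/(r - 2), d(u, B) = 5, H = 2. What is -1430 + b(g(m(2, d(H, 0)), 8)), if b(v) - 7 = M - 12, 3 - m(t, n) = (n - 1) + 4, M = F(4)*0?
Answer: -1435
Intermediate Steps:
F(r) = 1/(-2 + r)
M = 0 (M = 0/(-2 + 4) = 0/2 = (1/2)*0 = 0)
m(t, n) = -n (m(t, n) = 3 - ((n - 1) + 4) = 3 - ((-1 + n) + 4) = 3 - (3 + n) = 3 + (-3 - n) = -n)
b(v) = -5 (b(v) = 7 + (0 - 12) = 7 - 12 = -5)
-1430 + b(g(m(2, d(H, 0)), 8)) = -1430 - 5 = -1435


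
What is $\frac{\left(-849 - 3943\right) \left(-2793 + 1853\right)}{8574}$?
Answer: $\frac{2252240}{4287} \approx 525.37$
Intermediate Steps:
$\frac{\left(-849 - 3943\right) \left(-2793 + 1853\right)}{8574} = \left(-4792\right) \left(-940\right) \frac{1}{8574} = 4504480 \cdot \frac{1}{8574} = \frac{2252240}{4287}$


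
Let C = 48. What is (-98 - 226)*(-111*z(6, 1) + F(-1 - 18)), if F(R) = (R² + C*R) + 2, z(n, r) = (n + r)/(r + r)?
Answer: 303750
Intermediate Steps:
z(n, r) = (n + r)/(2*r) (z(n, r) = (n + r)/((2*r)) = (n + r)*(1/(2*r)) = (n + r)/(2*r))
F(R) = 2 + R² + 48*R (F(R) = (R² + 48*R) + 2 = 2 + R² + 48*R)
(-98 - 226)*(-111*z(6, 1) + F(-1 - 18)) = (-98 - 226)*(-111*(6 + 1)/(2*1) + (2 + (-1 - 18)² + 48*(-1 - 18))) = -324*(-111*7/2 + (2 + (-19)² + 48*(-19))) = -324*(-111*7/2 + (2 + 361 - 912)) = -324*(-777/2 - 549) = -324*(-1875/2) = 303750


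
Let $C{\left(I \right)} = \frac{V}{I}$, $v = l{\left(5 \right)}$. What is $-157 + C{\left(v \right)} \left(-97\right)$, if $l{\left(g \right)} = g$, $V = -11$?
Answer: $\frac{282}{5} \approx 56.4$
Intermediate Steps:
$v = 5$
$C{\left(I \right)} = - \frac{11}{I}$
$-157 + C{\left(v \right)} \left(-97\right) = -157 + - \frac{11}{5} \left(-97\right) = -157 + \left(-11\right) \frac{1}{5} \left(-97\right) = -157 - - \frac{1067}{5} = -157 + \frac{1067}{5} = \frac{282}{5}$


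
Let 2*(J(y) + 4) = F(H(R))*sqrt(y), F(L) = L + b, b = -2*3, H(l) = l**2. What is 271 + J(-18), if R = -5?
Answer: 267 + 57*I*sqrt(2)/2 ≈ 267.0 + 40.305*I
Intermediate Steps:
b = -6
F(L) = -6 + L (F(L) = L - 6 = -6 + L)
J(y) = -4 + 19*sqrt(y)/2 (J(y) = -4 + ((-6 + (-5)**2)*sqrt(y))/2 = -4 + ((-6 + 25)*sqrt(y))/2 = -4 + (19*sqrt(y))/2 = -4 + 19*sqrt(y)/2)
271 + J(-18) = 271 + (-4 + 19*sqrt(-18)/2) = 271 + (-4 + 19*(3*I*sqrt(2))/2) = 271 + (-4 + 57*I*sqrt(2)/2) = 267 + 57*I*sqrt(2)/2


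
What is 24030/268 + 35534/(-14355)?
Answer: 167713769/1923570 ≈ 87.189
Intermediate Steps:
24030/268 + 35534/(-14355) = 24030*(1/268) + 35534*(-1/14355) = 12015/134 - 35534/14355 = 167713769/1923570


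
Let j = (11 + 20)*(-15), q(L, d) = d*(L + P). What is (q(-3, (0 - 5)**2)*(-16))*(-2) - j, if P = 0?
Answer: -1935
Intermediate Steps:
q(L, d) = L*d (q(L, d) = d*(L + 0) = d*L = L*d)
j = -465 (j = 31*(-15) = -465)
(q(-3, (0 - 5)**2)*(-16))*(-2) - j = (-3*(0 - 5)**2*(-16))*(-2) - 1*(-465) = (-3*(-5)**2*(-16))*(-2) + 465 = (-3*25*(-16))*(-2) + 465 = -75*(-16)*(-2) + 465 = 1200*(-2) + 465 = -2400 + 465 = -1935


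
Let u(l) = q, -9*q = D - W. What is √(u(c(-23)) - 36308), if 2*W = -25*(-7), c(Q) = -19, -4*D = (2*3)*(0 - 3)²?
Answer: I*√326671/3 ≈ 190.52*I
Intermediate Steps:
D = -27/2 (D = -2*3*(0 - 3)²/4 = -3*(-3)²/2 = -3*9/2 = -¼*54 = -27/2 ≈ -13.500)
W = 175/2 (W = (-25*(-7))/2 = (½)*175 = 175/2 ≈ 87.500)
q = 101/9 (q = -(-27/2 - 1*175/2)/9 = -(-27/2 - 175/2)/9 = -⅑*(-101) = 101/9 ≈ 11.222)
u(l) = 101/9
√(u(c(-23)) - 36308) = √(101/9 - 36308) = √(-326671/9) = I*√326671/3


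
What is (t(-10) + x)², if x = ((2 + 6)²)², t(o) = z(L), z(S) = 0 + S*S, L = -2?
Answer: 16810000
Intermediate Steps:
z(S) = S² (z(S) = 0 + S² = S²)
t(o) = 4 (t(o) = (-2)² = 4)
x = 4096 (x = (8²)² = 64² = 4096)
(t(-10) + x)² = (4 + 4096)² = 4100² = 16810000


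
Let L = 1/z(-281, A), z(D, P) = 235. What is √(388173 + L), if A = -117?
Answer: 4*√1339803385/235 ≈ 623.04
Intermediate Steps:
L = 1/235 ≈ 0.0042553
√(388173 + L) = √(388173 + 1/235) = √(91220656/235) = 4*√1339803385/235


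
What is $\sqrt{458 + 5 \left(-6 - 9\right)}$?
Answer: $\sqrt{383} \approx 19.57$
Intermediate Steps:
$\sqrt{458 + 5 \left(-6 - 9\right)} = \sqrt{458 + 5 \left(-15\right)} = \sqrt{458 - 75} = \sqrt{383}$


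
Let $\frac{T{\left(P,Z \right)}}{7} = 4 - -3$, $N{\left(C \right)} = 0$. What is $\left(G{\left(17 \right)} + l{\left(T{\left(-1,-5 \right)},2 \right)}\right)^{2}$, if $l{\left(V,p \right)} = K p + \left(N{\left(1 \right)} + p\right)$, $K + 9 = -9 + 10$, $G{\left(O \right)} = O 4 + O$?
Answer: $5041$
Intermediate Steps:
$G{\left(O \right)} = 5 O$ ($G{\left(O \right)} = 4 O + O = 5 O$)
$T{\left(P,Z \right)} = 49$ ($T{\left(P,Z \right)} = 7 \left(4 - -3\right) = 7 \left(4 + 3\right) = 7 \cdot 7 = 49$)
$K = -8$ ($K = -9 + \left(-9 + 10\right) = -9 + 1 = -8$)
$l{\left(V,p \right)} = - 7 p$ ($l{\left(V,p \right)} = - 8 p + \left(0 + p\right) = - 8 p + p = - 7 p$)
$\left(G{\left(17 \right)} + l{\left(T{\left(-1,-5 \right)},2 \right)}\right)^{2} = \left(5 \cdot 17 - 14\right)^{2} = \left(85 - 14\right)^{2} = 71^{2} = 5041$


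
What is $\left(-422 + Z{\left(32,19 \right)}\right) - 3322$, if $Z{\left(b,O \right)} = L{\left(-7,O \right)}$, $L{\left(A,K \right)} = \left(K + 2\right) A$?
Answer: $-3891$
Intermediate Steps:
$L{\left(A,K \right)} = A \left(2 + K\right)$ ($L{\left(A,K \right)} = \left(2 + K\right) A = A \left(2 + K\right)$)
$Z{\left(b,O \right)} = -14 - 7 O$ ($Z{\left(b,O \right)} = - 7 \left(2 + O\right) = -14 - 7 O$)
$\left(-422 + Z{\left(32,19 \right)}\right) - 3322 = \left(-422 - 147\right) - 3322 = -569 - 3322 = -3891$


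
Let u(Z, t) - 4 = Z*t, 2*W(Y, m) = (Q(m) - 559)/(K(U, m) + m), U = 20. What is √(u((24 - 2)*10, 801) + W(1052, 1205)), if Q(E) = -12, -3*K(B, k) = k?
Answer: √1023524550235/2410 ≈ 419.79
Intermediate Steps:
K(B, k) = -k/3
W(Y, m) = -1713/(4*m) (W(Y, m) = ((-12 - 559)/(-m/3 + m))/2 = (-571*3/(2*m))/2 = (-1713/(2*m))/2 = -1713/(4*m))
u(Z, t) = 4 + Z*t
√(u((24 - 2)*10, 801) + W(1052, 1205)) = √((4 + ((24 - 2)*10)*801) - 1713/4/1205) = √((4 + (22*10)*801) - 1713/4*1/1205) = √((4 + 220*801) - 1713/4820) = √((4 + 176220) - 1713/4820) = √(176224 - 1713/4820) = √(849397967/4820) = √1023524550235/2410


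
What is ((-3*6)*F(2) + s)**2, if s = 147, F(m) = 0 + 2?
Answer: 12321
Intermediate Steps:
F(m) = 2
((-3*6)*F(2) + s)**2 = (-3*6*2 + 147)**2 = (-18*2 + 147)**2 = (-36 + 147)**2 = 111**2 = 12321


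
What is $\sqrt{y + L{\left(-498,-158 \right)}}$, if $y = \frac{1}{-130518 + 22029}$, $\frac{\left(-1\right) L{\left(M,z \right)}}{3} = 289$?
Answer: $\frac{2 i \sqrt{3033433839}}{3741} \approx 29.445 i$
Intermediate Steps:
$L{\left(M,z \right)} = -867$ ($L{\left(M,z \right)} = \left(-3\right) 289 = -867$)
$y = - \frac{1}{108489}$ ($y = \frac{1}{-108489} = - \frac{1}{108489} \approx -9.2175 \cdot 10^{-6}$)
$\sqrt{y + L{\left(-498,-158 \right)}} = \sqrt{- \frac{1}{108489} - 867} = \sqrt{- \frac{94059964}{108489}} = \frac{2 i \sqrt{3033433839}}{3741}$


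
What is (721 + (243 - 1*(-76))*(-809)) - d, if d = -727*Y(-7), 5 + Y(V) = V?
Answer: -266074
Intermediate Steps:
Y(V) = -5 + V
d = 8724 (d = -727*(-5 - 7) = -727*(-12) = 8724)
(721 + (243 - 1*(-76))*(-809)) - d = (721 + (243 - 1*(-76))*(-809)) - 1*8724 = (721 + (243 + 76)*(-809)) - 8724 = (721 + 319*(-809)) - 8724 = (721 - 258071) - 8724 = -257350 - 8724 = -266074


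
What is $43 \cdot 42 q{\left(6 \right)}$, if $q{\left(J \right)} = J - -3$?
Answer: $16254$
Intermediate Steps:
$q{\left(J \right)} = 3 + J$ ($q{\left(J \right)} = J + 3 = 3 + J$)
$43 \cdot 42 q{\left(6 \right)} = 43 \cdot 42 \left(3 + 6\right) = 1806 \cdot 9 = 16254$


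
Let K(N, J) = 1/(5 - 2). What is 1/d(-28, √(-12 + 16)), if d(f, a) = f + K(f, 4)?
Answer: -3/83 ≈ -0.036145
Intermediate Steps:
K(N, J) = ⅓ (K(N, J) = 1/3 = ⅓)
d(f, a) = ⅓ + f (d(f, a) = f + ⅓ = ⅓ + f)
1/d(-28, √(-12 + 16)) = 1/(⅓ - 28) = 1/(-83/3) = -3/83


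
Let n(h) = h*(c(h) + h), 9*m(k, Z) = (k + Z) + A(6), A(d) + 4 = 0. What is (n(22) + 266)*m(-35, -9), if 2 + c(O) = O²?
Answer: -181664/3 ≈ -60555.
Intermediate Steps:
A(d) = -4 (A(d) = -4 + 0 = -4)
c(O) = -2 + O²
m(k, Z) = -4/9 + Z/9 + k/9 (m(k, Z) = ((k + Z) - 4)/9 = ((Z + k) - 4)/9 = (-4 + Z + k)/9 = -4/9 + Z/9 + k/9)
n(h) = h*(-2 + h + h²) (n(h) = h*((-2 + h²) + h) = h*(-2 + h + h²))
(n(22) + 266)*m(-35, -9) = (22*(-2 + 22 + 22²) + 266)*(-4/9 + (⅑)*(-9) + (⅑)*(-35)) = (22*(-2 + 22 + 484) + 266)*(-4/9 - 1 - 35/9) = (22*504 + 266)*(-16/3) = (11088 + 266)*(-16/3) = 11354*(-16/3) = -181664/3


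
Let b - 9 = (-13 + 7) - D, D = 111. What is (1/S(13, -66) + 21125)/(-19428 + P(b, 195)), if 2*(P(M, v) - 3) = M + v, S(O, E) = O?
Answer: -836/767 ≈ -1.0900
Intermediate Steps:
b = -108 (b = 9 + ((-13 + 7) - 1*111) = 9 + (-6 - 111) = 9 - 117 = -108)
P(M, v) = 3 + M/2 + v/2 (P(M, v) = 3 + (M + v)/2 = 3 + (M/2 + v/2) = 3 + M/2 + v/2)
(1/S(13, -66) + 21125)/(-19428 + P(b, 195)) = (1/13 + 21125)/(-19428 + (3 + (½)*(-108) + (½)*195)) = (1/13 + 21125)/(-19428 + (3 - 54 + 195/2)) = 274626/(13*(-19428 + 93/2)) = 274626/(13*(-38763/2)) = (274626/13)*(-2/38763) = -836/767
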